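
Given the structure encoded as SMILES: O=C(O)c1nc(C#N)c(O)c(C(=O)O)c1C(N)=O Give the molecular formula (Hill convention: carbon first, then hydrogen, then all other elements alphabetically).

Walk through each heavy atom and fill implicit hydrogens from standard valence (C 4, N 3, O 2, S 2, halogen 1); for lowercase aromatic atoms, an aromatic c carries 1 H when it has two neighbours and 0 H with three, and aromatic n carries 0 H:
  atom 1: O, bond orders sum to 2 (valence 2) → 0 H
  atom 2: C, bond orders sum to 4 (valence 4) → 0 H
  atom 3: O, bond orders sum to 1 (valence 2) → 1 H
  atom 4: aromatic c, 3 neighbours → 0 H
  atom 5: aromatic n, 2 neighbours → 0 H
  atom 6: aromatic c, 3 neighbours → 0 H
  atom 7: C, bond orders sum to 4 (valence 4) → 0 H
  atom 8: N, bond orders sum to 3 (valence 3) → 0 H
  atom 9: aromatic c, 3 neighbours → 0 H
  atom 10: O, bond orders sum to 1 (valence 2) → 1 H
  atom 11: aromatic c, 3 neighbours → 0 H
  atom 12: C, bond orders sum to 4 (valence 4) → 0 H
  atom 13: O, bond orders sum to 2 (valence 2) → 0 H
  atom 14: O, bond orders sum to 1 (valence 2) → 1 H
  atom 15: aromatic c, 3 neighbours → 0 H
  atom 16: C, bond orders sum to 4 (valence 4) → 0 H
  atom 17: N, bond orders sum to 1 (valence 3) → 2 H
  atom 18: O, bond orders sum to 2 (valence 2) → 0 H
Totals → C:9, H:5, N:3, O:6.
In Hill order: C9H5N3O6.

C9H5N3O6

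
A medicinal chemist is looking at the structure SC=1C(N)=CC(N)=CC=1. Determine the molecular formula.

C6H8N2S

Walk through each heavy atom and fill implicit hydrogens from standard valence (C 4, N 3, O 2, S 2, halogen 1):
  atom 1: S, bond orders sum to 1 (valence 2) → 1 H
  atom 2: C, bond orders sum to 4 (valence 4) → 0 H
  atom 3: C, bond orders sum to 4 (valence 4) → 0 H
  atom 4: N, bond orders sum to 1 (valence 3) → 2 H
  atom 5: C, bond orders sum to 3 (valence 4) → 1 H
  atom 6: C, bond orders sum to 4 (valence 4) → 0 H
  atom 7: N, bond orders sum to 1 (valence 3) → 2 H
  atom 8: C, bond orders sum to 3 (valence 4) → 1 H
  atom 9: C, bond orders sum to 3 (valence 4) → 1 H
Totals → C:6, H:8, N:2, S:1.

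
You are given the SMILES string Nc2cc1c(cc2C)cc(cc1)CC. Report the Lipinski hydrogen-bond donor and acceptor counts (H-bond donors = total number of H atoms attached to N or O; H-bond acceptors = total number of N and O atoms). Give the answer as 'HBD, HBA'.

Donors: find every N or O and count the H atoms it carries.
  atom 1 (N): bond orders sum to 1 → 2 H
Lipinski HBD = 2.
Acceptors: N atoms = 1, O atoms = 0 → HBA = 1.

2, 1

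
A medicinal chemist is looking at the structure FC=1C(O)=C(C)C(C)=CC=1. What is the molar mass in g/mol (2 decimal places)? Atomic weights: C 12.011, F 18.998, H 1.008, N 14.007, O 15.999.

140.16 g/mol

First, the molecular formula is C8H9FO (counting implicit H from valence).
  C: 8 × 12.011 = 96.088
  F: 1 × 18.998 = 18.998
  H: 9 × 1.008 = 9.072
  O: 1 × 15.999 = 15.999
Sum: 8×12.011 + 1×18.998 + 9×1.008 + 1×15.999 = 140.157 → 140.16 g/mol.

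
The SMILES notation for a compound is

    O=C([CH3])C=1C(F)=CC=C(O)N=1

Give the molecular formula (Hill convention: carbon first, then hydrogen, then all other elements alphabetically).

Walk through each heavy atom and fill implicit hydrogens from standard valence (C 4, N 3, O 2, S 2, halogen 1):
  atom 1: O, bond orders sum to 2 (valence 2) → 0 H
  atom 2: C, bond orders sum to 4 (valence 4) → 0 H
  atom 3: C with explicit H count 3
  atom 4: C, bond orders sum to 4 (valence 4) → 0 H
  atom 5: C, bond orders sum to 4 (valence 4) → 0 H
  atom 6: F (halogen, monovalent) → 0 H
  atom 7: C, bond orders sum to 3 (valence 4) → 1 H
  atom 8: C, bond orders sum to 3 (valence 4) → 1 H
  atom 9: C, bond orders sum to 4 (valence 4) → 0 H
  atom 10: O, bond orders sum to 1 (valence 2) → 1 H
  atom 11: N, bond orders sum to 3 (valence 3) → 0 H
Totals → C:7, H:6, F:1, N:1, O:2.

C7H6FNO2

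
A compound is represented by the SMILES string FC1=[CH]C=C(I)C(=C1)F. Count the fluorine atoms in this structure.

Scan the SMILES for F atoms (remember two-letter symbols like Cl and Br are single atoms).
Fluorine count: 2.

2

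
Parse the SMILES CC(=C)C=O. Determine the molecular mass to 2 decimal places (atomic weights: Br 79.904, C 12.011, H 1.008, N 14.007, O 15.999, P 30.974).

First, the molecular formula is C4H6O (counting implicit H from valence).
  C: 4 × 12.011 = 48.044
  H: 6 × 1.008 = 6.048
  O: 1 × 15.999 = 15.999
Sum: 4×12.011 + 6×1.008 + 1×15.999 = 70.091 → 70.09 g/mol.

70.09 g/mol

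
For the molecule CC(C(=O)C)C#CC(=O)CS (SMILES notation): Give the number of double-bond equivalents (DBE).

4

Molecular formula: C8H10O2S.
DoU = (2C + 2 + N − H − X) / 2, where X is the halogen count and O/S are ignored.
    = (2·8 + 2 + 0 − 10 − 0) / 2 = 8 / 2 = 4.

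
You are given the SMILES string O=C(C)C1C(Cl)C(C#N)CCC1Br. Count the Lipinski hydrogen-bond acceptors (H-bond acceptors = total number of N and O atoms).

N atoms: 1; O atoms: 1.
Lipinski HBA = 1 + 1 = 2.

2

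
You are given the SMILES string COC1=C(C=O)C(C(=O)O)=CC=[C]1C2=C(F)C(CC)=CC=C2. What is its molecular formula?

C17H15FO4

Walk through each heavy atom and fill implicit hydrogens from standard valence (C 4, N 3, O 2, S 2, halogen 1):
  atom 1: C, bond orders sum to 1 (valence 4) → 3 H
  atom 2: O, bond orders sum to 2 (valence 2) → 0 H
  atom 3: C, bond orders sum to 4 (valence 4) → 0 H
  atom 4: C, bond orders sum to 4 (valence 4) → 0 H
  atom 5: C, bond orders sum to 3 (valence 4) → 1 H
  atom 6: O, bond orders sum to 2 (valence 2) → 0 H
  atom 7: C, bond orders sum to 4 (valence 4) → 0 H
  atom 8: C, bond orders sum to 4 (valence 4) → 0 H
  atom 9: O, bond orders sum to 2 (valence 2) → 0 H
  atom 10: O, bond orders sum to 1 (valence 2) → 1 H
  atom 11: C, bond orders sum to 3 (valence 4) → 1 H
  atom 12: C, bond orders sum to 3 (valence 4) → 1 H
  atom 13: C with explicit H count 0
  atom 14: C, bond orders sum to 4 (valence 4) → 0 H
  atom 15: C, bond orders sum to 4 (valence 4) → 0 H
  atom 16: F (halogen, monovalent) → 0 H
  atom 17: C, bond orders sum to 4 (valence 4) → 0 H
  atom 18: C, bond orders sum to 2 (valence 4) → 2 H
  atom 19: C, bond orders sum to 1 (valence 4) → 3 H
  atom 20: C, bond orders sum to 3 (valence 4) → 1 H
  atom 21: C, bond orders sum to 3 (valence 4) → 1 H
  atom 22: C, bond orders sum to 3 (valence 4) → 1 H
Totals → C:17, H:15, F:1, O:4.
In Hill order: C17H15FO4.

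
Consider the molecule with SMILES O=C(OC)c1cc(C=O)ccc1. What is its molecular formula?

Walk through each heavy atom and fill implicit hydrogens from standard valence (C 4, N 3, O 2, S 2, halogen 1); for lowercase aromatic atoms, an aromatic c carries 1 H when it has two neighbours and 0 H with three, and aromatic n carries 0 H:
  atom 1: O, bond orders sum to 2 (valence 2) → 0 H
  atom 2: C, bond orders sum to 4 (valence 4) → 0 H
  atom 3: O, bond orders sum to 2 (valence 2) → 0 H
  atom 4: C, bond orders sum to 1 (valence 4) → 3 H
  atom 5: aromatic c, 3 neighbours → 0 H
  atom 6: aromatic c, 2 neighbours → 1 H
  atom 7: aromatic c, 3 neighbours → 0 H
  atom 8: C, bond orders sum to 3 (valence 4) → 1 H
  atom 9: O, bond orders sum to 2 (valence 2) → 0 H
  atom 10: aromatic c, 2 neighbours → 1 H
  atom 11: aromatic c, 2 neighbours → 1 H
  atom 12: aromatic c, 2 neighbours → 1 H
Totals → C:9, H:8, O:3.
In Hill order: C9H8O3.

C9H8O3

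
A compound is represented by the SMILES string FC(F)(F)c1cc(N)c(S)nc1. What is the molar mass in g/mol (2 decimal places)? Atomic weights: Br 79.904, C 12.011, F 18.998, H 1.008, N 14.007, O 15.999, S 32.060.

First, the molecular formula is C6H5F3N2S (counting implicit H from valence).
  C: 6 × 12.011 = 72.066
  F: 3 × 18.998 = 56.994
  H: 5 × 1.008 = 5.040
  N: 2 × 14.007 = 28.014
  S: 1 × 32.060 = 32.060
Sum: 6×12.011 + 3×18.998 + 5×1.008 + 2×14.007 + 1×32.060 = 194.174 → 194.17 g/mol.

194.17 g/mol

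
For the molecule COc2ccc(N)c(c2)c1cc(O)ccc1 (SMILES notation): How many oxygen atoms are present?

2

Scan the SMILES for O atoms (remember two-letter symbols like Cl and Br are single atoms).
Oxygen count: 2.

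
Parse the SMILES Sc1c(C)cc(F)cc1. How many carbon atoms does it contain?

7

Count every carbon token in the SMILES (each C, including those in ring-closure positions and inside branches).
Carbon count: 7.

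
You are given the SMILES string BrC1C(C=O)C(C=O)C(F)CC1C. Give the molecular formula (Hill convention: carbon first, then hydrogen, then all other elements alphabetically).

Walk through each heavy atom and fill implicit hydrogens from standard valence (C 4, N 3, O 2, S 2, halogen 1):
  atom 1: Br (halogen, monovalent) → 0 H
  atom 2: C, bond orders sum to 3 (valence 4) → 1 H
  atom 3: C, bond orders sum to 3 (valence 4) → 1 H
  atom 4: C, bond orders sum to 3 (valence 4) → 1 H
  atom 5: O, bond orders sum to 2 (valence 2) → 0 H
  atom 6: C, bond orders sum to 3 (valence 4) → 1 H
  atom 7: C, bond orders sum to 3 (valence 4) → 1 H
  atom 8: O, bond orders sum to 2 (valence 2) → 0 H
  atom 9: C, bond orders sum to 3 (valence 4) → 1 H
  atom 10: F (halogen, monovalent) → 0 H
  atom 11: C, bond orders sum to 2 (valence 4) → 2 H
  atom 12: C, bond orders sum to 3 (valence 4) → 1 H
  atom 13: C, bond orders sum to 1 (valence 4) → 3 H
Totals → C:9, H:12, Br:1, F:1, O:2.
In Hill order: C9H12BrFO2.

C9H12BrFO2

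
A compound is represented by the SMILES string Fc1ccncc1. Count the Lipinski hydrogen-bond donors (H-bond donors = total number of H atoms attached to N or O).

Donors: find every N or O and count the H atoms it carries.
  atom 5 (N): bond orders sum to 3 → 0 H
Lipinski HBD = 0.

0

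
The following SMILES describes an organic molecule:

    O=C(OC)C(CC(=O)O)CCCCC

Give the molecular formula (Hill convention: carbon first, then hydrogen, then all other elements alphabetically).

C10H18O4

Walk through each heavy atom and fill implicit hydrogens from standard valence (C 4, N 3, O 2, S 2, halogen 1):
  atom 1: O, bond orders sum to 2 (valence 2) → 0 H
  atom 2: C, bond orders sum to 4 (valence 4) → 0 H
  atom 3: O, bond orders sum to 2 (valence 2) → 0 H
  atom 4: C, bond orders sum to 1 (valence 4) → 3 H
  atom 5: C, bond orders sum to 3 (valence 4) → 1 H
  atom 6: C, bond orders sum to 2 (valence 4) → 2 H
  atom 7: C, bond orders sum to 4 (valence 4) → 0 H
  atom 8: O, bond orders sum to 2 (valence 2) → 0 H
  atom 9: O, bond orders sum to 1 (valence 2) → 1 H
  atom 10: C, bond orders sum to 2 (valence 4) → 2 H
  atom 11: C, bond orders sum to 2 (valence 4) → 2 H
  atom 12: C, bond orders sum to 2 (valence 4) → 2 H
  atom 13: C, bond orders sum to 2 (valence 4) → 2 H
  atom 14: C, bond orders sum to 1 (valence 4) → 3 H
Totals → C:10, H:18, O:4.
In Hill order: C10H18O4.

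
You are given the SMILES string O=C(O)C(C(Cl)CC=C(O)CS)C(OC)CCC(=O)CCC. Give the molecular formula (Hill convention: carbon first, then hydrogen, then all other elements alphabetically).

Walk through each heavy atom and fill implicit hydrogens from standard valence (C 4, N 3, O 2, S 2, halogen 1):
  atom 1: O, bond orders sum to 2 (valence 2) → 0 H
  atom 2: C, bond orders sum to 4 (valence 4) → 0 H
  atom 3: O, bond orders sum to 1 (valence 2) → 1 H
  atom 4: C, bond orders sum to 3 (valence 4) → 1 H
  atom 5: C, bond orders sum to 3 (valence 4) → 1 H
  atom 6: Cl (halogen, monovalent) → 0 H
  atom 7: C, bond orders sum to 2 (valence 4) → 2 H
  atom 8: C, bond orders sum to 3 (valence 4) → 1 H
  atom 9: C, bond orders sum to 4 (valence 4) → 0 H
  atom 10: O, bond orders sum to 1 (valence 2) → 1 H
  atom 11: C, bond orders sum to 2 (valence 4) → 2 H
  atom 12: S, bond orders sum to 1 (valence 2) → 1 H
  atom 13: C, bond orders sum to 3 (valence 4) → 1 H
  atom 14: O, bond orders sum to 2 (valence 2) → 0 H
  atom 15: C, bond orders sum to 1 (valence 4) → 3 H
  atom 16: C, bond orders sum to 2 (valence 4) → 2 H
  atom 17: C, bond orders sum to 2 (valence 4) → 2 H
  atom 18: C, bond orders sum to 4 (valence 4) → 0 H
  atom 19: O, bond orders sum to 2 (valence 2) → 0 H
  atom 20: C, bond orders sum to 2 (valence 4) → 2 H
  atom 21: C, bond orders sum to 2 (valence 4) → 2 H
  atom 22: C, bond orders sum to 1 (valence 4) → 3 H
Totals → C:15, H:25, Cl:1, O:5, S:1.
In Hill order: C15H25ClO5S.

C15H25ClO5S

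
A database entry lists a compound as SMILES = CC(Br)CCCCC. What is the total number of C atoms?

7

Count every carbon token in the SMILES (each C, including those in ring-closure positions and inside branches).
Carbon count: 7.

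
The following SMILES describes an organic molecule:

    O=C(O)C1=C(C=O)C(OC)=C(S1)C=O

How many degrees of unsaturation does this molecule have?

Molecular formula: C8H6O5S.
DoU = (2C + 2 + N − H − X) / 2, where X is the halogen count and O/S are ignored.
    = (2·8 + 2 + 0 − 6 − 0) / 2 = 12 / 2 = 6.

6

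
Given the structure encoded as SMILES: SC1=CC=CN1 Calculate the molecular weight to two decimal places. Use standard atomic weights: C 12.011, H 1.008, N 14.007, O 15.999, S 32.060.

First, the molecular formula is C4H5NS (counting implicit H from valence).
  C: 4 × 12.011 = 48.044
  H: 5 × 1.008 = 5.040
  N: 1 × 14.007 = 14.007
  S: 1 × 32.060 = 32.060
Sum: 4×12.011 + 5×1.008 + 1×14.007 + 1×32.060 = 99.151 → 99.15 g/mol.

99.15 g/mol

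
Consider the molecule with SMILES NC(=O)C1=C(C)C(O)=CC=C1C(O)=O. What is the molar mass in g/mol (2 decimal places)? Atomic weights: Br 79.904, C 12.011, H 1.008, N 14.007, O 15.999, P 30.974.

195.17 g/mol

First, the molecular formula is C9H9NO4 (counting implicit H from valence).
  C: 9 × 12.011 = 108.099
  H: 9 × 1.008 = 9.072
  N: 1 × 14.007 = 14.007
  O: 4 × 15.999 = 63.996
Sum: 9×12.011 + 9×1.008 + 1×14.007 + 4×15.999 = 195.174 → 195.17 g/mol.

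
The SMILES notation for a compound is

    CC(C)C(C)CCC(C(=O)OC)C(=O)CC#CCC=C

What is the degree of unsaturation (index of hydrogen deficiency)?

5

Degree of unsaturation = (number of rings) + (number of π bonds).
Ring closures in the SMILES: 0.
π bonds: 3 double bonds (each 1 DoU), 1 triple bond (each 2 DoU) → 5 DoU from unsaturation.
Total DoU = 0 + 5 = 5.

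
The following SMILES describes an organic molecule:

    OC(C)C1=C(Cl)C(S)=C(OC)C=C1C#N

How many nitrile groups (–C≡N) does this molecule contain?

The nitrile motif appears at heavy-atom position 14 in the SMILES.
Other groups present: 1 ether, 1 hydroxyl, 1 thiol.
Nitrile count: 1.

1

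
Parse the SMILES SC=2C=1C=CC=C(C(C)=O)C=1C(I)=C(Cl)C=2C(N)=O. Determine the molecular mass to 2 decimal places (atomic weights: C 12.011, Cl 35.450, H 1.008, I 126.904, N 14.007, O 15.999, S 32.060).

405.63 g/mol

First, the molecular formula is C13H9ClINO2S (counting implicit H from valence).
  C: 13 × 12.011 = 156.143
  Cl: 1 × 35.450 = 35.450
  H: 9 × 1.008 = 9.072
  I: 1 × 126.904 = 126.904
  N: 1 × 14.007 = 14.007
  O: 2 × 15.999 = 31.998
  S: 1 × 32.060 = 32.060
Sum: 13×12.011 + 1×35.450 + 9×1.008 + 1×126.904 + 1×14.007 + 2×15.999 + 1×32.060 = 405.634 → 405.63 g/mol.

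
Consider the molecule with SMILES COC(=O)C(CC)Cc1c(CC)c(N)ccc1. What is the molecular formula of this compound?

Walk through each heavy atom and fill implicit hydrogens from standard valence (C 4, N 3, O 2, S 2, halogen 1); for lowercase aromatic atoms, an aromatic c carries 1 H when it has two neighbours and 0 H with three, and aromatic n carries 0 H:
  atom 1: C, bond orders sum to 1 (valence 4) → 3 H
  atom 2: O, bond orders sum to 2 (valence 2) → 0 H
  atom 3: C, bond orders sum to 4 (valence 4) → 0 H
  atom 4: O, bond orders sum to 2 (valence 2) → 0 H
  atom 5: C, bond orders sum to 3 (valence 4) → 1 H
  atom 6: C, bond orders sum to 2 (valence 4) → 2 H
  atom 7: C, bond orders sum to 1 (valence 4) → 3 H
  atom 8: C, bond orders sum to 2 (valence 4) → 2 H
  atom 9: aromatic c, 3 neighbours → 0 H
  atom 10: aromatic c, 3 neighbours → 0 H
  atom 11: C, bond orders sum to 2 (valence 4) → 2 H
  atom 12: C, bond orders sum to 1 (valence 4) → 3 H
  atom 13: aromatic c, 3 neighbours → 0 H
  atom 14: N, bond orders sum to 1 (valence 3) → 2 H
  atom 15: aromatic c, 2 neighbours → 1 H
  atom 16: aromatic c, 2 neighbours → 1 H
  atom 17: aromatic c, 2 neighbours → 1 H
Totals → C:14, H:21, N:1, O:2.
In Hill order: C14H21NO2.

C14H21NO2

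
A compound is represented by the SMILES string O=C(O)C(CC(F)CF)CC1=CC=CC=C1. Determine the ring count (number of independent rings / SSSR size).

In SMILES, each pair of matching ring-closure digits denotes one ring-closing bond; the number of such bonds equals the number of independent rings.
Ring-closure bonds here: 1.

1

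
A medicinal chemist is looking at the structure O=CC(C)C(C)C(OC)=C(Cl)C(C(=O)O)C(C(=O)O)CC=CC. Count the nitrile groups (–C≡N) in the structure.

0

Scan the SMILES for the nitrile motif — none present.
Groups that are present: 1 aldehyde, 2 alkene, 2 carboxylic acid, 1 ether.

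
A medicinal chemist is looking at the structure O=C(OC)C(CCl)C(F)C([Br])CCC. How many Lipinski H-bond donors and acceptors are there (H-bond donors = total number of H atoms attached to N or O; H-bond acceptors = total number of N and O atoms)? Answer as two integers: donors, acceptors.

0, 2

Donors: find every N or O and count the H atoms it carries.
  atom 1 (O): bond orders sum to 2 → 0 H
  atom 3 (O): bond orders sum to 2 → 0 H
Lipinski HBD = 0.
Acceptors: N atoms = 0, O atoms = 2 → HBA = 2.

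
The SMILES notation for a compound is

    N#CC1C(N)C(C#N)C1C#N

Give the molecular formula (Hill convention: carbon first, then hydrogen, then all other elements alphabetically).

C7H6N4

Walk through each heavy atom and fill implicit hydrogens from standard valence (C 4, N 3, O 2, S 2, halogen 1):
  atom 1: N, bond orders sum to 3 (valence 3) → 0 H
  atom 2: C, bond orders sum to 4 (valence 4) → 0 H
  atom 3: C, bond orders sum to 3 (valence 4) → 1 H
  atom 4: C, bond orders sum to 3 (valence 4) → 1 H
  atom 5: N, bond orders sum to 1 (valence 3) → 2 H
  atom 6: C, bond orders sum to 3 (valence 4) → 1 H
  atom 7: C, bond orders sum to 4 (valence 4) → 0 H
  atom 8: N, bond orders sum to 3 (valence 3) → 0 H
  atom 9: C, bond orders sum to 3 (valence 4) → 1 H
  atom 10: C, bond orders sum to 4 (valence 4) → 0 H
  atom 11: N, bond orders sum to 3 (valence 3) → 0 H
Totals → C:7, H:6, N:4.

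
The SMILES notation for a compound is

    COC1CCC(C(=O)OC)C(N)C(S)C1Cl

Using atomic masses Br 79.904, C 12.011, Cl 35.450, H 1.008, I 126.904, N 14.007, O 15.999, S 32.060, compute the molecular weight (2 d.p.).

First, the molecular formula is C10H18ClNO3S (counting implicit H from valence).
  C: 10 × 12.011 = 120.110
  Cl: 1 × 35.450 = 35.450
  H: 18 × 1.008 = 18.144
  N: 1 × 14.007 = 14.007
  O: 3 × 15.999 = 47.997
  S: 1 × 32.060 = 32.060
Sum: 10×12.011 + 1×35.450 + 18×1.008 + 1×14.007 + 3×15.999 + 1×32.060 = 267.768 → 267.77 g/mol.

267.77 g/mol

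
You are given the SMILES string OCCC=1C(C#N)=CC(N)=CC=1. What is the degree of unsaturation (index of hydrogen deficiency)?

6

Molecular formula: C9H10N2O.
DoU = (2C + 2 + N − H − X) / 2, where X is the halogen count and O/S are ignored.
    = (2·9 + 2 + 2 − 10 − 0) / 2 = 12 / 2 = 6.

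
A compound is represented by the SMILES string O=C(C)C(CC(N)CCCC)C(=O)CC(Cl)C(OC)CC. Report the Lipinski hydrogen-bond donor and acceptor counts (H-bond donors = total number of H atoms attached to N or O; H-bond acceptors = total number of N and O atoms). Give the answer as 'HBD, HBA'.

Donors: find every N or O and count the H atoms it carries.
  atom 1 (O): bond orders sum to 2 → 0 H
  atom 7 (N): bond orders sum to 1 → 2 H
  atom 13 (O): bond orders sum to 2 → 0 H
  atom 18 (O): bond orders sum to 2 → 0 H
Lipinski HBD = 2.
Acceptors: N atoms = 1, O atoms = 3 → HBA = 4.

2, 4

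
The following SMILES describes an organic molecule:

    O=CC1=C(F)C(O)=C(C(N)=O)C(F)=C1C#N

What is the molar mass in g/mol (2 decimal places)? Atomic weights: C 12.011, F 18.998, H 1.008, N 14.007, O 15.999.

First, the molecular formula is C9H4F2N2O3 (counting implicit H from valence).
  C: 9 × 12.011 = 108.099
  F: 2 × 18.998 = 37.996
  H: 4 × 1.008 = 4.032
  N: 2 × 14.007 = 28.014
  O: 3 × 15.999 = 47.997
Sum: 9×12.011 + 2×18.998 + 4×1.008 + 2×14.007 + 3×15.999 = 226.138 → 226.14 g/mol.

226.14 g/mol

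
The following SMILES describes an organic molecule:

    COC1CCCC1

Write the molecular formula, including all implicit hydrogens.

Walk through each heavy atom and fill implicit hydrogens from standard valence (C 4, N 3, O 2, S 2, halogen 1):
  atom 1: C, bond orders sum to 1 (valence 4) → 3 H
  atom 2: O, bond orders sum to 2 (valence 2) → 0 H
  atom 3: C, bond orders sum to 3 (valence 4) → 1 H
  atom 4: C, bond orders sum to 2 (valence 4) → 2 H
  atom 5: C, bond orders sum to 2 (valence 4) → 2 H
  atom 6: C, bond orders sum to 2 (valence 4) → 2 H
  atom 7: C, bond orders sum to 2 (valence 4) → 2 H
Totals → C:6, H:12, O:1.
In Hill order: C6H12O.

C6H12O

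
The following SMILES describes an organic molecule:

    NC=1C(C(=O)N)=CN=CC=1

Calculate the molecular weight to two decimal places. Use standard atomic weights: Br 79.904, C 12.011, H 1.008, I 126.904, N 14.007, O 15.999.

First, the molecular formula is C6H7N3O (counting implicit H from valence).
  C: 6 × 12.011 = 72.066
  H: 7 × 1.008 = 7.056
  N: 3 × 14.007 = 42.021
  O: 1 × 15.999 = 15.999
Sum: 6×12.011 + 7×1.008 + 3×14.007 + 1×15.999 = 137.142 → 137.14 g/mol.

137.14 g/mol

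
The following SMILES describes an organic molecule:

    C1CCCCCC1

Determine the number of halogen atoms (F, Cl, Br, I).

0

Scan the SMILES for the halogen motif — none present.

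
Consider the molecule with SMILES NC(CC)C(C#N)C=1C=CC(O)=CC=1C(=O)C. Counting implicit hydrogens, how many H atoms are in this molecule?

Walk through each heavy atom and fill implicit hydrogens from standard valence (C 4, N 3, O 2, S 2, halogen 1):
  atom 1: N, bond orders sum to 1 (valence 3) → 2 H
  atom 2: C, bond orders sum to 3 (valence 4) → 1 H
  atom 3: C, bond orders sum to 2 (valence 4) → 2 H
  atom 4: C, bond orders sum to 1 (valence 4) → 3 H
  atom 5: C, bond orders sum to 3 (valence 4) → 1 H
  atom 6: C, bond orders sum to 4 (valence 4) → 0 H
  atom 7: N, bond orders sum to 3 (valence 3) → 0 H
  atom 8: C, bond orders sum to 4 (valence 4) → 0 H
  atom 9: C, bond orders sum to 3 (valence 4) → 1 H
  atom 10: C, bond orders sum to 3 (valence 4) → 1 H
  atom 11: C, bond orders sum to 4 (valence 4) → 0 H
  atom 12: O, bond orders sum to 1 (valence 2) → 1 H
  atom 13: C, bond orders sum to 3 (valence 4) → 1 H
  atom 14: C, bond orders sum to 4 (valence 4) → 0 H
  atom 15: C, bond orders sum to 4 (valence 4) → 0 H
  atom 16: O, bond orders sum to 2 (valence 2) → 0 H
  atom 17: C, bond orders sum to 1 (valence 4) → 3 H
Total hydrogens: 16.

16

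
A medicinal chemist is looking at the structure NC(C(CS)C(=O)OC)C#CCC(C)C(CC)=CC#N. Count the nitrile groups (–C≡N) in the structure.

1

The nitrile motif appears at heavy-atom position 19 in the SMILES.
Other groups present: 1 alkene, 1 alkyne, 1 ester, 1 primary amine, 1 thiol.
Nitrile count: 1.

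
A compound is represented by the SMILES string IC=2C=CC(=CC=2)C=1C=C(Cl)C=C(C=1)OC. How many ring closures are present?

In SMILES, each pair of matching ring-closure digits denotes one ring-closing bond; the number of such bonds equals the number of independent rings.
Ring-closure bonds here: 2.

2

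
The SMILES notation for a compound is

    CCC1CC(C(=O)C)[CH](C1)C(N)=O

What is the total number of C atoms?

10

Count every carbon token in the SMILES (each C, including those in ring-closure positions and inside branches).
Carbon count: 10.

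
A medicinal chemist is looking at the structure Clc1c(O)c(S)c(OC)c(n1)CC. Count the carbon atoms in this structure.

Count every carbon token in the SMILES (each C, including those in ring-closure positions and inside branches).
Carbon count: 8.

8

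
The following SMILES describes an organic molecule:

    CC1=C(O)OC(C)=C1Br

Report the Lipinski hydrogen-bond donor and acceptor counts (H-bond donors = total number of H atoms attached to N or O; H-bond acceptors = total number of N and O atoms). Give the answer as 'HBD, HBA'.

Donors: find every N or O and count the H atoms it carries.
  atom 4 (O): bond orders sum to 1 → 1 H
  atom 5 (O): bond orders sum to 2 → 0 H
Lipinski HBD = 1.
Acceptors: N atoms = 0, O atoms = 2 → HBA = 2.

1, 2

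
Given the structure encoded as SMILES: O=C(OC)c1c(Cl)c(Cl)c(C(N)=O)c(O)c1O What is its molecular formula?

C9H7Cl2NO5

Walk through each heavy atom and fill implicit hydrogens from standard valence (C 4, N 3, O 2, S 2, halogen 1); for lowercase aromatic atoms, an aromatic c carries 1 H when it has two neighbours and 0 H with three, and aromatic n carries 0 H:
  atom 1: O, bond orders sum to 2 (valence 2) → 0 H
  atom 2: C, bond orders sum to 4 (valence 4) → 0 H
  atom 3: O, bond orders sum to 2 (valence 2) → 0 H
  atom 4: C, bond orders sum to 1 (valence 4) → 3 H
  atom 5: aromatic c, 3 neighbours → 0 H
  atom 6: aromatic c, 3 neighbours → 0 H
  atom 7: Cl (halogen, monovalent) → 0 H
  atom 8: aromatic c, 3 neighbours → 0 H
  atom 9: Cl (halogen, monovalent) → 0 H
  atom 10: aromatic c, 3 neighbours → 0 H
  atom 11: C, bond orders sum to 4 (valence 4) → 0 H
  atom 12: N, bond orders sum to 1 (valence 3) → 2 H
  atom 13: O, bond orders sum to 2 (valence 2) → 0 H
  atom 14: aromatic c, 3 neighbours → 0 H
  atom 15: O, bond orders sum to 1 (valence 2) → 1 H
  atom 16: aromatic c, 3 neighbours → 0 H
  atom 17: O, bond orders sum to 1 (valence 2) → 1 H
Totals → C:9, H:7, Cl:2, N:1, O:5.
In Hill order: C9H7Cl2NO5.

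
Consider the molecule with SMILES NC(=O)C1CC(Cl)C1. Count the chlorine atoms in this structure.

1

Scan the SMILES for Cl atoms (remember two-letter symbols like Cl and Br are single atoms).
Chlorine count: 1.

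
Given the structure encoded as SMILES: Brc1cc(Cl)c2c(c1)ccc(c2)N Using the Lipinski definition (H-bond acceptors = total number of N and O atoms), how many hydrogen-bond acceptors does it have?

N atoms: 1; O atoms: 0.
Lipinski HBA = 1 + 0 = 1.

1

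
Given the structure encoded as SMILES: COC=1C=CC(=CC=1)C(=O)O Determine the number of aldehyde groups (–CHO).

0

Scan the SMILES for the aldehyde motif — none present.
Groups that are present: 1 carboxylic acid, 1 ether.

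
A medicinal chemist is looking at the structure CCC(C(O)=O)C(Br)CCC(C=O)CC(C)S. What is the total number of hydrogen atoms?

21

Walk through each heavy atom and fill implicit hydrogens from standard valence (C 4, N 3, O 2, S 2, halogen 1):
  atom 1: C, bond orders sum to 1 (valence 4) → 3 H
  atom 2: C, bond orders sum to 2 (valence 4) → 2 H
  atom 3: C, bond orders sum to 3 (valence 4) → 1 H
  atom 4: C, bond orders sum to 4 (valence 4) → 0 H
  atom 5: O, bond orders sum to 1 (valence 2) → 1 H
  atom 6: O, bond orders sum to 2 (valence 2) → 0 H
  atom 7: C, bond orders sum to 3 (valence 4) → 1 H
  atom 8: Br (halogen, monovalent) → 0 H
  atom 9: C, bond orders sum to 2 (valence 4) → 2 H
  atom 10: C, bond orders sum to 2 (valence 4) → 2 H
  atom 11: C, bond orders sum to 3 (valence 4) → 1 H
  atom 12: C, bond orders sum to 3 (valence 4) → 1 H
  atom 13: O, bond orders sum to 2 (valence 2) → 0 H
  atom 14: C, bond orders sum to 2 (valence 4) → 2 H
  atom 15: C, bond orders sum to 3 (valence 4) → 1 H
  atom 16: C, bond orders sum to 1 (valence 4) → 3 H
  atom 17: S, bond orders sum to 1 (valence 2) → 1 H
Total hydrogens: 21.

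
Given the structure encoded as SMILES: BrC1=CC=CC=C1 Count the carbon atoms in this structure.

6

Count every carbon token in the SMILES (each C, including those in ring-closure positions and inside branches).
Carbon count: 6.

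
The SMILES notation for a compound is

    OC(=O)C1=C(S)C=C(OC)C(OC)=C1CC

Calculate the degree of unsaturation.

5

Molecular formula: C11H14O4S.
DoU = (2C + 2 + N − H − X) / 2, where X is the halogen count and O/S are ignored.
    = (2·11 + 2 + 0 − 14 − 0) / 2 = 10 / 2 = 5.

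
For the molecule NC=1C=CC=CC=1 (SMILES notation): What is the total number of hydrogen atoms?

7

Walk through each heavy atom and fill implicit hydrogens from standard valence (C 4, N 3, O 2, S 2, halogen 1):
  atom 1: N, bond orders sum to 1 (valence 3) → 2 H
  atom 2: C, bond orders sum to 4 (valence 4) → 0 H
  atom 3: C, bond orders sum to 3 (valence 4) → 1 H
  atom 4: C, bond orders sum to 3 (valence 4) → 1 H
  atom 5: C, bond orders sum to 3 (valence 4) → 1 H
  atom 6: C, bond orders sum to 3 (valence 4) → 1 H
  atom 7: C, bond orders sum to 3 (valence 4) → 1 H
Total hydrogens: 7.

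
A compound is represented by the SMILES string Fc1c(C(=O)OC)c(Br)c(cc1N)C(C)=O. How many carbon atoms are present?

10

Count every carbon token in the SMILES (each C, including those in ring-closure positions and inside branches).
Carbon count: 10.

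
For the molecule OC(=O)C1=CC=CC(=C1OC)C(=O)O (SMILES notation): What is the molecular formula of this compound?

C9H8O5

Walk through each heavy atom and fill implicit hydrogens from standard valence (C 4, N 3, O 2, S 2, halogen 1):
  atom 1: O, bond orders sum to 1 (valence 2) → 1 H
  atom 2: C, bond orders sum to 4 (valence 4) → 0 H
  atom 3: O, bond orders sum to 2 (valence 2) → 0 H
  atom 4: C, bond orders sum to 4 (valence 4) → 0 H
  atom 5: C, bond orders sum to 3 (valence 4) → 1 H
  atom 6: C, bond orders sum to 3 (valence 4) → 1 H
  atom 7: C, bond orders sum to 3 (valence 4) → 1 H
  atom 8: C, bond orders sum to 4 (valence 4) → 0 H
  atom 9: C, bond orders sum to 4 (valence 4) → 0 H
  atom 10: O, bond orders sum to 2 (valence 2) → 0 H
  atom 11: C, bond orders sum to 1 (valence 4) → 3 H
  atom 12: C, bond orders sum to 4 (valence 4) → 0 H
  atom 13: O, bond orders sum to 2 (valence 2) → 0 H
  atom 14: O, bond orders sum to 1 (valence 2) → 1 H
Totals → C:9, H:8, O:5.
In Hill order: C9H8O5.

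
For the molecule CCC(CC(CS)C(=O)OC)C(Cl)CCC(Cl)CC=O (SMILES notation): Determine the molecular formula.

C14H24Cl2O3S

Walk through each heavy atom and fill implicit hydrogens from standard valence (C 4, N 3, O 2, S 2, halogen 1):
  atom 1: C, bond orders sum to 1 (valence 4) → 3 H
  atom 2: C, bond orders sum to 2 (valence 4) → 2 H
  atom 3: C, bond orders sum to 3 (valence 4) → 1 H
  atom 4: C, bond orders sum to 2 (valence 4) → 2 H
  atom 5: C, bond orders sum to 3 (valence 4) → 1 H
  atom 6: C, bond orders sum to 2 (valence 4) → 2 H
  atom 7: S, bond orders sum to 1 (valence 2) → 1 H
  atom 8: C, bond orders sum to 4 (valence 4) → 0 H
  atom 9: O, bond orders sum to 2 (valence 2) → 0 H
  atom 10: O, bond orders sum to 2 (valence 2) → 0 H
  atom 11: C, bond orders sum to 1 (valence 4) → 3 H
  atom 12: C, bond orders sum to 3 (valence 4) → 1 H
  atom 13: Cl (halogen, monovalent) → 0 H
  atom 14: C, bond orders sum to 2 (valence 4) → 2 H
  atom 15: C, bond orders sum to 2 (valence 4) → 2 H
  atom 16: C, bond orders sum to 3 (valence 4) → 1 H
  atom 17: Cl (halogen, monovalent) → 0 H
  atom 18: C, bond orders sum to 2 (valence 4) → 2 H
  atom 19: C, bond orders sum to 3 (valence 4) → 1 H
  atom 20: O, bond orders sum to 2 (valence 2) → 0 H
Totals → C:14, H:24, Cl:2, O:3, S:1.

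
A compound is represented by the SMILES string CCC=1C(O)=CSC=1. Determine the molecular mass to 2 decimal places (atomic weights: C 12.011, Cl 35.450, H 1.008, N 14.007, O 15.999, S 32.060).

First, the molecular formula is C6H8OS (counting implicit H from valence).
  C: 6 × 12.011 = 72.066
  H: 8 × 1.008 = 8.064
  O: 1 × 15.999 = 15.999
  S: 1 × 32.060 = 32.060
Sum: 6×12.011 + 8×1.008 + 1×15.999 + 1×32.060 = 128.189 → 128.19 g/mol.

128.19 g/mol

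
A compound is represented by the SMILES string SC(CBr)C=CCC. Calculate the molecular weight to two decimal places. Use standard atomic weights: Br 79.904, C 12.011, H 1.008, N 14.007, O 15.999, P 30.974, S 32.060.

195.12 g/mol

First, the molecular formula is C6H11BrS (counting implicit H from valence).
  Br: 1 × 79.904 = 79.904
  C: 6 × 12.011 = 72.066
  H: 11 × 1.008 = 11.088
  S: 1 × 32.060 = 32.060
Sum: 1×79.904 + 6×12.011 + 11×1.008 + 1×32.060 = 195.118 → 195.12 g/mol.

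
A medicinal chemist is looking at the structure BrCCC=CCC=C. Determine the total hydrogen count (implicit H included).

Walk through each heavy atom and fill implicit hydrogens from standard valence (C 4, N 3, O 2, S 2, halogen 1):
  atom 1: Br (halogen, monovalent) → 0 H
  atom 2: C, bond orders sum to 2 (valence 4) → 2 H
  atom 3: C, bond orders sum to 2 (valence 4) → 2 H
  atom 4: C, bond orders sum to 3 (valence 4) → 1 H
  atom 5: C, bond orders sum to 3 (valence 4) → 1 H
  atom 6: C, bond orders sum to 2 (valence 4) → 2 H
  atom 7: C, bond orders sum to 3 (valence 4) → 1 H
  atom 8: C, bond orders sum to 2 (valence 4) → 2 H
Total hydrogens: 11.

11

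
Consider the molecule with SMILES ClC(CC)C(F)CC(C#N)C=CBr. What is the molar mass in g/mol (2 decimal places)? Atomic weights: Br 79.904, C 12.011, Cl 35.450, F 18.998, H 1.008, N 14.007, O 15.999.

268.55 g/mol

First, the molecular formula is C9H12BrClFN (counting implicit H from valence).
  Br: 1 × 79.904 = 79.904
  C: 9 × 12.011 = 108.099
  Cl: 1 × 35.450 = 35.450
  F: 1 × 18.998 = 18.998
  H: 12 × 1.008 = 12.096
  N: 1 × 14.007 = 14.007
Sum: 1×79.904 + 9×12.011 + 1×35.450 + 1×18.998 + 12×1.008 + 1×14.007 = 268.554 → 268.55 g/mol.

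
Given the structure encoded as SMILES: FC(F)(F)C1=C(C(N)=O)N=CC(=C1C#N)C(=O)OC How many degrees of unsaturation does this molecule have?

8

Degree of unsaturation = (number of rings) + (number of π bonds).
Ring closures in the SMILES: 1.
π bonds: 5 double bonds (each 1 DoU), 1 triple bond (each 2 DoU) → 7 DoU from unsaturation.
Total DoU = 1 + 7 = 8.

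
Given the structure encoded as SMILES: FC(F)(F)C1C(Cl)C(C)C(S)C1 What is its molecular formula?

Walk through each heavy atom and fill implicit hydrogens from standard valence (C 4, N 3, O 2, S 2, halogen 1):
  atom 1: F (halogen, monovalent) → 0 H
  atom 2: C, bond orders sum to 4 (valence 4) → 0 H
  atom 3: F (halogen, monovalent) → 0 H
  atom 4: F (halogen, monovalent) → 0 H
  atom 5: C, bond orders sum to 3 (valence 4) → 1 H
  atom 6: C, bond orders sum to 3 (valence 4) → 1 H
  atom 7: Cl (halogen, monovalent) → 0 H
  atom 8: C, bond orders sum to 3 (valence 4) → 1 H
  atom 9: C, bond orders sum to 1 (valence 4) → 3 H
  atom 10: C, bond orders sum to 3 (valence 4) → 1 H
  atom 11: S, bond orders sum to 1 (valence 2) → 1 H
  atom 12: C, bond orders sum to 2 (valence 4) → 2 H
Totals → C:7, H:10, Cl:1, F:3, S:1.

C7H10ClF3S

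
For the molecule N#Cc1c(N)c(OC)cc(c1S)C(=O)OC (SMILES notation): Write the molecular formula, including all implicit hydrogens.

Walk through each heavy atom and fill implicit hydrogens from standard valence (C 4, N 3, O 2, S 2, halogen 1); for lowercase aromatic atoms, an aromatic c carries 1 H when it has two neighbours and 0 H with three, and aromatic n carries 0 H:
  atom 1: N, bond orders sum to 3 (valence 3) → 0 H
  atom 2: C, bond orders sum to 4 (valence 4) → 0 H
  atom 3: aromatic c, 3 neighbours → 0 H
  atom 4: aromatic c, 3 neighbours → 0 H
  atom 5: N, bond orders sum to 1 (valence 3) → 2 H
  atom 6: aromatic c, 3 neighbours → 0 H
  atom 7: O, bond orders sum to 2 (valence 2) → 0 H
  atom 8: C, bond orders sum to 1 (valence 4) → 3 H
  atom 9: aromatic c, 2 neighbours → 1 H
  atom 10: aromatic c, 3 neighbours → 0 H
  atom 11: aromatic c, 3 neighbours → 0 H
  atom 12: S, bond orders sum to 1 (valence 2) → 1 H
  atom 13: C, bond orders sum to 4 (valence 4) → 0 H
  atom 14: O, bond orders sum to 2 (valence 2) → 0 H
  atom 15: O, bond orders sum to 2 (valence 2) → 0 H
  atom 16: C, bond orders sum to 1 (valence 4) → 3 H
Totals → C:10, H:10, N:2, O:3, S:1.

C10H10N2O3S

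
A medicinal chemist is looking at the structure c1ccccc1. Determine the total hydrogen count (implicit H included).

Walk through each heavy atom and fill implicit hydrogens from standard valence (C 4, N 3, O 2, S 2, halogen 1); for lowercase aromatic atoms, an aromatic c carries 1 H when it has two neighbours and 0 H with three, and aromatic n carries 0 H:
  atom 1: aromatic c, 2 neighbours → 1 H
  atom 2: aromatic c, 2 neighbours → 1 H
  atom 3: aromatic c, 2 neighbours → 1 H
  atom 4: aromatic c, 2 neighbours → 1 H
  atom 5: aromatic c, 2 neighbours → 1 H
  atom 6: aromatic c, 2 neighbours → 1 H
Total hydrogens: 6.

6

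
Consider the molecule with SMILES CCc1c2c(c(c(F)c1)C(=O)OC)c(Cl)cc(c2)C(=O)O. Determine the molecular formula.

C15H12ClFO4

Walk through each heavy atom and fill implicit hydrogens from standard valence (C 4, N 3, O 2, S 2, halogen 1); for lowercase aromatic atoms, an aromatic c carries 1 H when it has two neighbours and 0 H with three, and aromatic n carries 0 H:
  atom 1: C, bond orders sum to 1 (valence 4) → 3 H
  atom 2: C, bond orders sum to 2 (valence 4) → 2 H
  atom 3: aromatic c, 3 neighbours → 0 H
  atom 4: aromatic c, 3 neighbours → 0 H
  atom 5: aromatic c, 3 neighbours → 0 H
  atom 6: aromatic c, 3 neighbours → 0 H
  atom 7: aromatic c, 3 neighbours → 0 H
  atom 8: F (halogen, monovalent) → 0 H
  atom 9: aromatic c, 2 neighbours → 1 H
  atom 10: C, bond orders sum to 4 (valence 4) → 0 H
  atom 11: O, bond orders sum to 2 (valence 2) → 0 H
  atom 12: O, bond orders sum to 2 (valence 2) → 0 H
  atom 13: C, bond orders sum to 1 (valence 4) → 3 H
  atom 14: aromatic c, 3 neighbours → 0 H
  atom 15: Cl (halogen, monovalent) → 0 H
  atom 16: aromatic c, 2 neighbours → 1 H
  atom 17: aromatic c, 3 neighbours → 0 H
  atom 18: aromatic c, 2 neighbours → 1 H
  atom 19: C, bond orders sum to 4 (valence 4) → 0 H
  atom 20: O, bond orders sum to 2 (valence 2) → 0 H
  atom 21: O, bond orders sum to 1 (valence 2) → 1 H
Totals → C:15, H:12, Cl:1, F:1, O:4.
In Hill order: C15H12ClFO4.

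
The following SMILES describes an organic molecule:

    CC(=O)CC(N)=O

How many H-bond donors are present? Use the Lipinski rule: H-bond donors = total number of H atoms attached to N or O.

Donors: find every N or O and count the H atoms it carries.
  atom 3 (O): bond orders sum to 2 → 0 H
  atom 6 (N): bond orders sum to 1 → 2 H
  atom 7 (O): bond orders sum to 2 → 0 H
Lipinski HBD = 2.

2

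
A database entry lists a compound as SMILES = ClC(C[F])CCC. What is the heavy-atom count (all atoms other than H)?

Every atom symbol written in the SMILES (organic subset) is one heavy atom; implicit H are not written.
Heavy atoms by element → C:5, Cl:1, F:1.
Total: 7.

7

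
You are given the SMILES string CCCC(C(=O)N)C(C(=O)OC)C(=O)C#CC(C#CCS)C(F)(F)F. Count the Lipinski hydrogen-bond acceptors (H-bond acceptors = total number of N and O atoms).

N atoms: 1; O atoms: 4.
Lipinski HBA = 1 + 4 = 5.

5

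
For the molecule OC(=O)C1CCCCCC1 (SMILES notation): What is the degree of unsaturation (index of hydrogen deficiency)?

Molecular formula: C8H14O2.
DoU = (2C + 2 + N − H − X) / 2, where X is the halogen count and O/S are ignored.
    = (2·8 + 2 + 0 − 14 − 0) / 2 = 4 / 2 = 2.

2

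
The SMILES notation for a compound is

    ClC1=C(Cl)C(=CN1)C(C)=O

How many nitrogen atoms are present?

Scan the SMILES for N atoms (remember two-letter symbols like Cl and Br are single atoms).
Nitrogen count: 1.

1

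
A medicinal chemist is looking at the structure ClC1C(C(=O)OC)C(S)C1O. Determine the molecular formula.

C6H9ClO3S

Walk through each heavy atom and fill implicit hydrogens from standard valence (C 4, N 3, O 2, S 2, halogen 1):
  atom 1: Cl (halogen, monovalent) → 0 H
  atom 2: C, bond orders sum to 3 (valence 4) → 1 H
  atom 3: C, bond orders sum to 3 (valence 4) → 1 H
  atom 4: C, bond orders sum to 4 (valence 4) → 0 H
  atom 5: O, bond orders sum to 2 (valence 2) → 0 H
  atom 6: O, bond orders sum to 2 (valence 2) → 0 H
  atom 7: C, bond orders sum to 1 (valence 4) → 3 H
  atom 8: C, bond orders sum to 3 (valence 4) → 1 H
  atom 9: S, bond orders sum to 1 (valence 2) → 1 H
  atom 10: C, bond orders sum to 3 (valence 4) → 1 H
  atom 11: O, bond orders sum to 1 (valence 2) → 1 H
Totals → C:6, H:9, Cl:1, O:3, S:1.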